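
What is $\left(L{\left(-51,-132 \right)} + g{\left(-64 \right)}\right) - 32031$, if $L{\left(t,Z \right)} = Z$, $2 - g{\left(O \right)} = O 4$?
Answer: $-31905$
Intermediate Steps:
$g{\left(O \right)} = 2 - 4 O$ ($g{\left(O \right)} = 2 - O 4 = 2 - 4 O$)
$\left(L{\left(-51,-132 \right)} + g{\left(-64 \right)}\right) - 32031 = \left(-132 + \left(2 - -256\right)\right) - 32031 = \left(-132 + \left(2 + 256\right)\right) - 32031 = \left(-132 + 258\right) - 32031 = 126 - 32031 = -31905$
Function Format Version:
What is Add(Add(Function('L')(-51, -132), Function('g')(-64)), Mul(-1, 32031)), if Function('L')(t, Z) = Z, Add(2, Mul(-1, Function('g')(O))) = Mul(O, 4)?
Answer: -31905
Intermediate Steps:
Function('g')(O) = Add(2, Mul(-4, O)) (Function('g')(O) = Add(2, Mul(-1, Mul(O, 4))) = Add(2, Mul(-1, Mul(4, O))) = Add(2, Mul(-4, O)))
Add(Add(Function('L')(-51, -132), Function('g')(-64)), Mul(-1, 32031)) = Add(Add(-132, Add(2, Mul(-4, -64))), Mul(-1, 32031)) = Add(Add(-132, Add(2, 256)), -32031) = Add(Add(-132, 258), -32031) = Add(126, -32031) = -31905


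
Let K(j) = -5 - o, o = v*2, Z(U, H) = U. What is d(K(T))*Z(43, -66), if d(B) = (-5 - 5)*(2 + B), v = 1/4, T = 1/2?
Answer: 1505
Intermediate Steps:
T = ½ ≈ 0.50000
v = ¼ (v = 1*(¼) = ¼ ≈ 0.25000)
o = ½ (o = (¼)*2 = ½ ≈ 0.50000)
K(j) = -11/2 (K(j) = -5 - 1*½ = -5 - ½ = -11/2)
d(B) = -20 - 10*B (d(B) = -10*(2 + B) = -20 - 10*B)
d(K(T))*Z(43, -66) = (-20 - 10*(-11/2))*43 = (-20 + 55)*43 = 35*43 = 1505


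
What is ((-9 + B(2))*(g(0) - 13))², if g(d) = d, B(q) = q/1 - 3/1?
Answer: 16900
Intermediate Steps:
B(q) = -3 + q (B(q) = q*1 - 3*1 = q - 3 = -3 + q)
((-9 + B(2))*(g(0) - 13))² = ((-9 + (-3 + 2))*(0 - 13))² = ((-9 - 1)*(-13))² = (-10*(-13))² = 130² = 16900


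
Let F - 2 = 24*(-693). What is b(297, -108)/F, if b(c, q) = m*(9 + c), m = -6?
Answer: 918/8315 ≈ 0.11040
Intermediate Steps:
b(c, q) = -54 - 6*c (b(c, q) = -6*(9 + c) = -54 - 6*c)
F = -16630 (F = 2 + 24*(-693) = 2 - 16632 = -16630)
b(297, -108)/F = (-54 - 6*297)/(-16630) = (-54 - 1782)*(-1/16630) = -1836*(-1/16630) = 918/8315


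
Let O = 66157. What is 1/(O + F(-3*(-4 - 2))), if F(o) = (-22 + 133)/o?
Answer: 6/396979 ≈ 1.5114e-5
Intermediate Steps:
F(o) = 111/o
1/(O + F(-3*(-4 - 2))) = 1/(66157 + 111/((-3*(-4 - 2)))) = 1/(66157 + 111/((-3*(-6)))) = 1/(66157 + 111/18) = 1/(66157 + 111*(1/18)) = 1/(66157 + 37/6) = 1/(396979/6) = 6/396979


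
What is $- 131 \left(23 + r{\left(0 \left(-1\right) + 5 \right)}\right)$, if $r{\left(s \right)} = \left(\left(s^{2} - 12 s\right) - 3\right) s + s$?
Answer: $21222$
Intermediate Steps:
$r{\left(s \right)} = s + s \left(-3 + s^{2} - 12 s\right)$ ($r{\left(s \right)} = \left(-3 + s^{2} - 12 s\right) s + s = s \left(-3 + s^{2} - 12 s\right) + s = s + s \left(-3 + s^{2} - 12 s\right)$)
$- 131 \left(23 + r{\left(0 \left(-1\right) + 5 \right)}\right) = - 131 \left(23 + \left(0 \left(-1\right) + 5\right) \left(-2 + \left(0 \left(-1\right) + 5\right)^{2} - 12 \left(0 \left(-1\right) + 5\right)\right)\right) = - 131 \left(23 + \left(0 + 5\right) \left(-2 + \left(0 + 5\right)^{2} - 12 \left(0 + 5\right)\right)\right) = - 131 \left(23 + 5 \left(-2 + 5^{2} - 60\right)\right) = - 131 \left(23 + 5 \left(-2 + 25 - 60\right)\right) = - 131 \left(23 + 5 \left(-37\right)\right) = - 131 \left(23 - 185\right) = \left(-131\right) \left(-162\right) = 21222$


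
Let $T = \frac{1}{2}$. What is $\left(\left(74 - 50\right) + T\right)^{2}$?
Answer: $\frac{2401}{4} \approx 600.25$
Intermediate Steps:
$T = \frac{1}{2} \approx 0.5$
$\left(\left(74 - 50\right) + T\right)^{2} = \left(\left(74 - 50\right) + \frac{1}{2}\right)^{2} = \left(24 + \frac{1}{2}\right)^{2} = \left(\frac{49}{2}\right)^{2} = \frac{2401}{4}$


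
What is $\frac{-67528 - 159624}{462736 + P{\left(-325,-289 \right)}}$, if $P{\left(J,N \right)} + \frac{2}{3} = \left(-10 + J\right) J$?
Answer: $- \frac{681456}{1714831} \approx -0.39739$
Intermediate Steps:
$P{\left(J,N \right)} = - \frac{2}{3} + J \left(-10 + J\right)$ ($P{\left(J,N \right)} = - \frac{2}{3} + \left(-10 + J\right) J = - \frac{2}{3} + J \left(-10 + J\right)$)
$\frac{-67528 - 159624}{462736 + P{\left(-325,-289 \right)}} = \frac{-67528 - 159624}{462736 - \left(- \frac{9748}{3} - 105625\right)} = - \frac{227152}{462736 + \left(- \frac{2}{3} + 105625 + 3250\right)} = - \frac{227152}{462736 + \frac{326623}{3}} = - \frac{227152}{\frac{1714831}{3}} = \left(-227152\right) \frac{3}{1714831} = - \frac{681456}{1714831}$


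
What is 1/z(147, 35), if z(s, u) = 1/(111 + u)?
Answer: 146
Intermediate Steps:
1/z(147, 35) = 1/(1/(111 + 35)) = 1/(1/146) = 146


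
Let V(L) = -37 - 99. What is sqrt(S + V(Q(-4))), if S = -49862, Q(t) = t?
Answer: I*sqrt(49998) ≈ 223.6*I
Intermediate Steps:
V(L) = -136
sqrt(S + V(Q(-4))) = sqrt(-49862 - 136) = sqrt(-49998) = I*sqrt(49998)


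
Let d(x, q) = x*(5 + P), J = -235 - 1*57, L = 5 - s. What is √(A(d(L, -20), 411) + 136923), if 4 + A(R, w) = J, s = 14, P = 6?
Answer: √136627 ≈ 369.63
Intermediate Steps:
L = -9 (L = 5 - 1*14 = 5 - 14 = -9)
J = -292 (J = -235 - 57 = -292)
d(x, q) = 11*x (d(x, q) = x*(5 + 6) = x*11 = 11*x)
A(R, w) = -296 (A(R, w) = -4 - 292 = -296)
√(A(d(L, -20), 411) + 136923) = √(-296 + 136923) = √136627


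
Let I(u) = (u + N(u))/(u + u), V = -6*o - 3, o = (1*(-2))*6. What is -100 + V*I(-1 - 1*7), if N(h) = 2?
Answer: -593/8 ≈ -74.125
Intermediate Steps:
o = -12 (o = -2*6 = -12)
V = 69 (V = -6*(-12) - 3 = 72 - 3 = 69)
I(u) = (2 + u)/(2*u) (I(u) = (u + 2)/(u + u) = (2 + u)/((2*u)) = (2 + u)*(1/(2*u)) = (2 + u)/(2*u))
-100 + V*I(-1 - 1*7) = -100 + 69*((2 + (-1 - 1*7))/(2*(-1 - 1*7))) = -100 + 69*((2 + (-1 - 7))/(2*(-1 - 7))) = -100 + 69*((½)*(2 - 8)/(-8)) = -100 + 69*((½)*(-⅛)*(-6)) = -100 + 69*(3/8) = -100 + 207/8 = -593/8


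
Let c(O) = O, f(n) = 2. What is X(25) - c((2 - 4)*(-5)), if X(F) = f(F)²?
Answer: -6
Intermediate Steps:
X(F) = 4 (X(F) = 2² = 4)
X(25) - c((2 - 4)*(-5)) = 4 - (2 - 4)*(-5) = 4 - (-2)*(-5) = 4 - 1*10 = 4 - 10 = -6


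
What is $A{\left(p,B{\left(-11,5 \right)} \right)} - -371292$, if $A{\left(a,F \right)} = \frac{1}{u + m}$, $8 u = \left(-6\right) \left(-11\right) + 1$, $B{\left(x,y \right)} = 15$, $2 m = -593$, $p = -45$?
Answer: $\frac{855828052}{2305} \approx 3.7129 \cdot 10^{5}$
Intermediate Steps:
$m = - \frac{593}{2}$ ($m = \frac{1}{2} \left(-593\right) = - \frac{593}{2} \approx -296.5$)
$u = \frac{67}{8}$ ($u = \frac{\left(-6\right) \left(-11\right) + 1}{8} = \frac{66 + 1}{8} = \frac{1}{8} \cdot 67 = \frac{67}{8} \approx 8.375$)
$A{\left(a,F \right)} = - \frac{8}{2305}$ ($A{\left(a,F \right)} = \frac{1}{\frac{67}{8} - \frac{593}{2}} = \frac{1}{- \frac{2305}{8}} = - \frac{8}{2305}$)
$A{\left(p,B{\left(-11,5 \right)} \right)} - -371292 = - \frac{8}{2305} - -371292 = - \frac{8}{2305} + 371292 = \frac{855828052}{2305}$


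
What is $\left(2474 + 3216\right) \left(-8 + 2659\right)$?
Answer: $15084190$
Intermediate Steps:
$\left(2474 + 3216\right) \left(-8 + 2659\right) = 5690 \cdot 2651 = 15084190$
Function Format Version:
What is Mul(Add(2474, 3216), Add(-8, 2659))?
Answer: 15084190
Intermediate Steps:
Mul(Add(2474, 3216), Add(-8, 2659)) = Mul(5690, 2651) = 15084190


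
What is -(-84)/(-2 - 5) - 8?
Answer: -20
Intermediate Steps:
-(-84)/(-2 - 5) - 8 = -(-84)/(-7) - 8 = -(-84)*(-1)/7 - 8 = -12*1 - 8 = -12 - 8 = -20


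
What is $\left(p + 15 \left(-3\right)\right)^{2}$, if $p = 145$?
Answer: $10000$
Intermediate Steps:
$\left(p + 15 \left(-3\right)\right)^{2} = \left(145 + 15 \left(-3\right)\right)^{2} = \left(145 - 45\right)^{2} = 100^{2} = 10000$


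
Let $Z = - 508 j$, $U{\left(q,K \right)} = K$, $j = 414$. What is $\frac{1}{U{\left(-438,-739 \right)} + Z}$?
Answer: $- \frac{1}{211051} \approx -4.7382 \cdot 10^{-6}$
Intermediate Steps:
$Z = -210312$ ($Z = \left(-508\right) 414 = -210312$)
$\frac{1}{U{\left(-438,-739 \right)} + Z} = \frac{1}{-739 - 210312} = \frac{1}{-211051} = - \frac{1}{211051}$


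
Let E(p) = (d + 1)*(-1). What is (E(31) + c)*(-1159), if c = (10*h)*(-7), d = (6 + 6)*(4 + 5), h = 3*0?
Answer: 126331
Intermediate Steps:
h = 0
d = 108 (d = 12*9 = 108)
c = 0 (c = (10*0)*(-7) = 0*(-7) = 0)
E(p) = -109 (E(p) = (108 + 1)*(-1) = 109*(-1) = -109)
(E(31) + c)*(-1159) = (-109 + 0)*(-1159) = -109*(-1159) = 126331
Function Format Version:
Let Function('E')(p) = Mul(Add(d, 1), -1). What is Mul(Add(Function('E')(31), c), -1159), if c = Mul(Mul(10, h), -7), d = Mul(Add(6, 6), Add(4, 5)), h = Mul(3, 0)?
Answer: 126331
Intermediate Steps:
h = 0
d = 108 (d = Mul(12, 9) = 108)
c = 0 (c = Mul(Mul(10, 0), -7) = Mul(0, -7) = 0)
Function('E')(p) = -109 (Function('E')(p) = Mul(Add(108, 1), -1) = Mul(109, -1) = -109)
Mul(Add(Function('E')(31), c), -1159) = Mul(Add(-109, 0), -1159) = Mul(-109, -1159) = 126331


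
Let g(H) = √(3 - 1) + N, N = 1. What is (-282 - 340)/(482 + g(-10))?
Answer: -300426/233287 + 622*√2/233287 ≈ -1.2840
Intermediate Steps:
g(H) = 1 + √2 (g(H) = √(3 - 1) + 1 = √2 + 1 = 1 + √2)
(-282 - 340)/(482 + g(-10)) = (-282 - 340)/(482 + (1 + √2)) = -622/(483 + √2)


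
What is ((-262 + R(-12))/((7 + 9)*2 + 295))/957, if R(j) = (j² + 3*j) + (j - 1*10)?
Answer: -16/28449 ≈ -0.00056241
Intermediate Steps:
R(j) = -10 + j² + 4*j (R(j) = (j² + 3*j) + (j - 10) = (j² + 3*j) + (-10 + j) = -10 + j² + 4*j)
((-262 + R(-12))/((7 + 9)*2 + 295))/957 = ((-262 + (-10 + (-12)² + 4*(-12)))/((7 + 9)*2 + 295))/957 = ((-262 + (-10 + 144 - 48))/(16*2 + 295))*(1/957) = ((-262 + 86)/(32 + 295))*(1/957) = -176/327*(1/957) = -176*1/327*(1/957) = -176/327*1/957 = -16/28449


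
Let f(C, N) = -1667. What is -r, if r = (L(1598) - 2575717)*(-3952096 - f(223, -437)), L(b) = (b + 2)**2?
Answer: -62088892593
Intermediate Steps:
L(b) = (2 + b)**2
r = 62088892593 (r = ((2 + 1598)**2 - 2575717)*(-3952096 - 1*(-1667)) = (1600**2 - 2575717)*(-3952096 + 1667) = (2560000 - 2575717)*(-3950429) = -15717*(-3950429) = 62088892593)
-r = -1*62088892593 = -62088892593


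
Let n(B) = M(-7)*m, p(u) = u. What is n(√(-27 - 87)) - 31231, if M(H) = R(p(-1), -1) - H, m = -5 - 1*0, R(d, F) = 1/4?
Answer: -125069/4 ≈ -31267.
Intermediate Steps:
R(d, F) = ¼
m = -5 (m = -5 + 0 = -5)
M(H) = ¼ - H
n(B) = -145/4 (n(B) = (¼ - 1*(-7))*(-5) = (¼ + 7)*(-5) = (29/4)*(-5) = -145/4)
n(√(-27 - 87)) - 31231 = -145/4 - 31231 = -125069/4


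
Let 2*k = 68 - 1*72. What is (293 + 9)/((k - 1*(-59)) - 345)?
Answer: -151/144 ≈ -1.0486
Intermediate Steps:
k = -2 (k = (68 - 1*72)/2 = (68 - 72)/2 = (½)*(-4) = -2)
(293 + 9)/((k - 1*(-59)) - 345) = (293 + 9)/((-2 - 1*(-59)) - 345) = 302/((-2 + 59) - 345) = 302/(57 - 345) = 302/(-288) = 302*(-1/288) = -151/144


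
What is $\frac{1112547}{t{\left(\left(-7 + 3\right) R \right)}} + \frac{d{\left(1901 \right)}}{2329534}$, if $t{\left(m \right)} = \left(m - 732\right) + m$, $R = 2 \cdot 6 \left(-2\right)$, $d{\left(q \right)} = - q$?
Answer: $- \frac{431952848273}{209658060} \approx -2060.3$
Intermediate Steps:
$R = -24$ ($R = 12 \left(-2\right) = -24$)
$t{\left(m \right)} = -732 + 2 m$ ($t{\left(m \right)} = \left(-732 + m\right) + m = -732 + 2 m$)
$\frac{1112547}{t{\left(\left(-7 + 3\right) R \right)}} + \frac{d{\left(1901 \right)}}{2329534} = \frac{1112547}{-732 + 2 \left(-7 + 3\right) \left(-24\right)} + \frac{\left(-1\right) 1901}{2329534} = \frac{1112547}{-732 + 2 \left(\left(-4\right) \left(-24\right)\right)} - \frac{1901}{2329534} = \frac{1112547}{-732 + 2 \cdot 96} - \frac{1901}{2329534} = \frac{1112547}{-732 + 192} - \frac{1901}{2329534} = \frac{1112547}{-540} - \frac{1901}{2329534} = 1112547 \left(- \frac{1}{540}\right) - \frac{1901}{2329534} = - \frac{370849}{180} - \frac{1901}{2329534} = - \frac{431952848273}{209658060}$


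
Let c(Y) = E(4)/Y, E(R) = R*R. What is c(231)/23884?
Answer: 4/1379301 ≈ 2.9000e-6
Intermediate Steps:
E(R) = R²
c(Y) = 16/Y (c(Y) = 4²/Y = 16/Y)
c(231)/23884 = (16/231)/23884 = (16*(1/231))*(1/23884) = (16/231)*(1/23884) = 4/1379301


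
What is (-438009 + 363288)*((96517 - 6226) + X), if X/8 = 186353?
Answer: -118142493915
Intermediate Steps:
X = 1490824 (X = 8*186353 = 1490824)
(-438009 + 363288)*((96517 - 6226) + X) = (-438009 + 363288)*((96517 - 6226) + 1490824) = -74721*(90291 + 1490824) = -74721*1581115 = -118142493915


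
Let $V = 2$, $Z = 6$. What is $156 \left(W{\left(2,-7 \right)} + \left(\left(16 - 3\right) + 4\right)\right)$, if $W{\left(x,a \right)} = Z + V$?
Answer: $3900$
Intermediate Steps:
$W{\left(x,a \right)} = 8$ ($W{\left(x,a \right)} = 6 + 2 = 8$)
$156 \left(W{\left(2,-7 \right)} + \left(\left(16 - 3\right) + 4\right)\right) = 156 \left(8 + \left(\left(16 - 3\right) + 4\right)\right) = 156 \left(8 + \left(13 + 4\right)\right) = 156 \left(8 + 17\right) = 156 \cdot 25 = 3900$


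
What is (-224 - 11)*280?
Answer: -65800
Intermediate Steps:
(-224 - 11)*280 = -235*280 = -65800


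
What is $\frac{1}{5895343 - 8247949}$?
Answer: $- \frac{1}{2352606} \approx -4.2506 \cdot 10^{-7}$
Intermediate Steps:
$\frac{1}{5895343 - 8247949} = \frac{1}{-2352606} = - \frac{1}{2352606}$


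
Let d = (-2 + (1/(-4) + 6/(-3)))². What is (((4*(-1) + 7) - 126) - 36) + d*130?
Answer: 17513/8 ≈ 2189.1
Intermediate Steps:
d = 289/16 (d = (-2 + (1*(-¼) + 6*(-⅓)))² = (-2 + (-¼ - 2))² = (-2 - 9/4)² = (-17/4)² = 289/16 ≈ 18.063)
(((4*(-1) + 7) - 126) - 36) + d*130 = (((4*(-1) + 7) - 126) - 36) + (289/16)*130 = (((-4 + 7) - 126) - 36) + 18785/8 = ((3 - 126) - 36) + 18785/8 = (-123 - 36) + 18785/8 = -159 + 18785/8 = 17513/8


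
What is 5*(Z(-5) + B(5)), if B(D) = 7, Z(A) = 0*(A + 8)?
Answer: 35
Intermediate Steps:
Z(A) = 0 (Z(A) = 0*(8 + A) = 0)
5*(Z(-5) + B(5)) = 5*(0 + 7) = 5*7 = 35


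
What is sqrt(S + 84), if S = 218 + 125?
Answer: sqrt(427) ≈ 20.664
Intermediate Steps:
S = 343
sqrt(S + 84) = sqrt(343 + 84) = sqrt(427)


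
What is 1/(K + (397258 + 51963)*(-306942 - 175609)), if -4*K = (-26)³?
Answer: -1/216772038377 ≈ -4.6131e-12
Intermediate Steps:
K = 4394 (K = -¼*(-26)³ = -¼*(-17576) = 4394)
1/(K + (397258 + 51963)*(-306942 - 175609)) = 1/(4394 + (397258 + 51963)*(-306942 - 175609)) = 1/(4394 + 449221*(-482551)) = 1/(4394 - 216772042771) = 1/(-216772038377) = -1/216772038377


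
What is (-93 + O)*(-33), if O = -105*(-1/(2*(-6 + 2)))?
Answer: 28017/8 ≈ 3502.1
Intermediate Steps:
O = -105/8 (O = -105/((-4*(-2))) = -105/8 ≈ -13.125)
(-93 + O)*(-33) = (-93 - 105/8)*(-33) = -849/8*(-33) = 28017/8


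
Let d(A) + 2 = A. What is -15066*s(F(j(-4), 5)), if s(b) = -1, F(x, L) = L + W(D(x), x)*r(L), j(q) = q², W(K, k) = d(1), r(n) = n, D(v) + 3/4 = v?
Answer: 15066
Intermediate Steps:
D(v) = -¾ + v
d(A) = -2 + A
W(K, k) = -1 (W(K, k) = -2 + 1 = -1)
F(x, L) = 0 (F(x, L) = L - L = 0)
-15066*s(F(j(-4), 5)) = -15066*(-1) = 15066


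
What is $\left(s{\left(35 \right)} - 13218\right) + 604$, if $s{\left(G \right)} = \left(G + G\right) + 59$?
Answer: $-12485$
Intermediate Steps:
$s{\left(G \right)} = 59 + 2 G$ ($s{\left(G \right)} = 2 G + 59 = 59 + 2 G$)
$\left(s{\left(35 \right)} - 13218\right) + 604 = \left(\left(59 + 2 \cdot 35\right) - 13218\right) + 604 = \left(\left(59 + 70\right) - 13218\right) + 604 = \left(129 - 13218\right) + 604 = -13089 + 604 = -12485$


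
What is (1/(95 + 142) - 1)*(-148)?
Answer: 34928/237 ≈ 147.38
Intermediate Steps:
(1/(95 + 142) - 1)*(-148) = (1/237 - 1)*(-148) = -236/237*(-148) = 34928/237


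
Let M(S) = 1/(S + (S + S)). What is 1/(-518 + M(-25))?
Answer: -75/38851 ≈ -0.0019305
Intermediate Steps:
M(S) = 1/(3*S) (M(S) = 1/(S + 2*S) = 1/(3*S))
1/(-518 + M(-25)) = 1/(-518 + (1/3)/(-25)) = 1/(-518 + (1/3)*(-1/25)) = 1/(-518 - 1/75) = 1/(-38851/75) = -75/38851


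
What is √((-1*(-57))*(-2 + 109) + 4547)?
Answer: √10646 ≈ 103.18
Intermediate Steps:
√((-1*(-57))*(-2 + 109) + 4547) = √(57*107 + 4547) = √(6099 + 4547) = √10646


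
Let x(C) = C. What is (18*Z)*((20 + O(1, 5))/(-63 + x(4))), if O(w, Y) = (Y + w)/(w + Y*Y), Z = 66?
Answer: -312444/767 ≈ -407.36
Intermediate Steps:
O(w, Y) = (Y + w)/(w + Y**2)
(18*Z)*((20 + O(1, 5))/(-63 + x(4))) = (18*66)*((20 + (5 + 1)/(1 + 5**2))/(-63 + 4)) = 1188*((20 + 6/(1 + 25))/(-59)) = 1188*((20 + 6/26)*(-1/59)) = 1188*((20 + (1/26)*6)*(-1/59)) = 1188*((20 + 3/13)*(-1/59)) = 1188*((263/13)*(-1/59)) = 1188*(-263/767) = -312444/767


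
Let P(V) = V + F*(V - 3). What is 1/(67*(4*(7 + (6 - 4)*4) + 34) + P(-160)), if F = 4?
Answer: 1/5486 ≈ 0.00018228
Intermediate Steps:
P(V) = -12 + 5*V (P(V) = V + 4*(V - 3) = V + 4*(-3 + V) = V + (-12 + 4*V) = -12 + 5*V)
1/(67*(4*(7 + (6 - 4)*4) + 34) + P(-160)) = 1/(67*(4*(7 + (6 - 4)*4) + 34) + (-12 + 5*(-160))) = 1/(67*(4*(7 + 2*4) + 34) + (-12 - 800)) = 1/(67*(4*(7 + 8) + 34) - 812) = 1/(67*(4*15 + 34) - 812) = 1/(67*(60 + 34) - 812) = 1/(67*94 - 812) = 1/(6298 - 812) = 1/5486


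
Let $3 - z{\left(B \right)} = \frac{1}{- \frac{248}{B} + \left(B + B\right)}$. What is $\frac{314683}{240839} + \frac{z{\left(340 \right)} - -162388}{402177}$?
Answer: $\frac{9565359226102405}{5592497281670214} \approx 1.7104$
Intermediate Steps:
$z{\left(B \right)} = 3 - \frac{1}{- \frac{248}{B} + 2 B}$ ($z{\left(B \right)} = 3 - \frac{1}{- \frac{248}{B} + \left(B + B\right)} = 3 - \frac{1}{- \frac{248}{B} + 2 B}$)
$\frac{314683}{240839} + \frac{z{\left(340 \right)} - -162388}{402177} = \frac{314683}{240839} + \frac{\frac{-744 - 340 + 6 \cdot 340^{2}}{2 \left(-124 + 340^{2}\right)} - -162388}{402177} = 314683 \cdot \frac{1}{240839} + \left(\frac{-744 - 340 + 6 \cdot 115600}{2 \left(-124 + 115600\right)} + 162388\right) \frac{1}{402177} = \frac{314683}{240839} + \left(\frac{-744 - 340 + 693600}{2 \cdot 115476} + 162388\right) \frac{1}{402177} = \frac{314683}{240839} + \left(\frac{1}{2} \cdot \frac{1}{115476} \cdot 692516 + 162388\right) \frac{1}{402177} = \frac{314683}{240839} + \left(\frac{173129}{57738} + 162388\right) \frac{1}{402177} = \frac{314683}{240839} + \frac{9376131473}{57738} \cdot \frac{1}{402177} = \frac{314683}{240839} + \frac{9376131473}{23220895626} = \frac{9565359226102405}{5592497281670214}$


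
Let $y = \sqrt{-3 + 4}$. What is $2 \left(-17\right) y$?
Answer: $-34$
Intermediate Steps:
$y = 1$ ($y = \sqrt{1} = 1$)
$2 \left(-17\right) y = 2 \left(-17\right) 1 = \left(-34\right) 1 = -34$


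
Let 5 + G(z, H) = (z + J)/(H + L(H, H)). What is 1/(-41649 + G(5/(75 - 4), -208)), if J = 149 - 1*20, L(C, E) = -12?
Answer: -3905/162661161 ≈ -2.4007e-5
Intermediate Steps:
J = 129 (J = 149 - 20 = 129)
G(z, H) = -5 + (129 + z)/(-12 + H) (G(z, H) = -5 + (z + 129)/(H - 12) = -5 + (129 + z)/(-12 + H))
1/(-41649 + G(5/(75 - 4), -208)) = 1/(-41649 + (189 + 5/(75 - 4) - 5*(-208))/(-12 - 208)) = 1/(-41649 + (189 + 5/71 + 1040)/(-220)) = 1/(-41649 - (189 + 5*(1/71) + 1040)/220) = 1/(-41649 - (189 + 5/71 + 1040)/220) = 1/(-41649 - 1/220*87264/71) = 1/(-41649 - 21816/3905) = 1/(-162661161/3905) = -3905/162661161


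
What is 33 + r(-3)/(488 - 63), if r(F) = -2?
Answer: 14023/425 ≈ 32.995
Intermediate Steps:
33 + r(-3)/(488 - 63) = 33 - 2/(488 - 63) = 33 - 2/425 = 14023/425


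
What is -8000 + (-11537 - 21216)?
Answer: -40753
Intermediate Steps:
-8000 + (-11537 - 21216) = -8000 - 32753 = -40753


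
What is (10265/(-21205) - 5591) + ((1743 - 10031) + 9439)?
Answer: -18832093/4241 ≈ -4440.5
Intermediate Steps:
(10265/(-21205) - 5591) + ((1743 - 10031) + 9439) = (10265*(-1/21205) - 5591) + (-8288 + 9439) = (-2053/4241 - 5591) + 1151 = -23713484/4241 + 1151 = -18832093/4241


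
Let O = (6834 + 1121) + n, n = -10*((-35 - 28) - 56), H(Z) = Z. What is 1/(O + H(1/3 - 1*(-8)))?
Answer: 3/27460 ≈ 0.00010925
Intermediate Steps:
n = 1190 (n = -10*(-63 - 56) = -10*(-119) = 1190)
O = 9145 (O = (6834 + 1121) + 1190 = 7955 + 1190 = 9145)
1/(O + H(1/3 - 1*(-8))) = 1/(9145 + (1/3 - 1*(-8))) = 1/(9145 + (1/3 + 8)) = 1/(9145 + 25/3) = 1/(27460/3) = 3/27460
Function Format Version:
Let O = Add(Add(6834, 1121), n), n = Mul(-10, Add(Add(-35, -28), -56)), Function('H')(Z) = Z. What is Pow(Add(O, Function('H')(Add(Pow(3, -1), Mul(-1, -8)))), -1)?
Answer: Rational(3, 27460) ≈ 0.00010925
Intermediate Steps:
n = 1190 (n = Mul(-10, Add(-63, -56)) = Mul(-10, -119) = 1190)
O = 9145 (O = Add(Add(6834, 1121), 1190) = Add(7955, 1190) = 9145)
Pow(Add(O, Function('H')(Add(Pow(3, -1), Mul(-1, -8)))), -1) = Pow(Add(9145, Add(Pow(3, -1), Mul(-1, -8))), -1) = Pow(Add(9145, Add(Rational(1, 3), 8)), -1) = Pow(Add(9145, Rational(25, 3)), -1) = Pow(Rational(27460, 3), -1) = Rational(3, 27460)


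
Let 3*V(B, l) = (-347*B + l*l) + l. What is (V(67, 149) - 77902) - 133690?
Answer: -635675/3 ≈ -2.1189e+5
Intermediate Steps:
V(B, l) = -347*B/3 + l/3 + l²/3 (V(B, l) = ((-347*B + l*l) + l)/3 = ((-347*B + l²) + l)/3 = ((l² - 347*B) + l)/3 = (l + l² - 347*B)/3 = -347*B/3 + l/3 + l²/3)
(V(67, 149) - 77902) - 133690 = ((-347/3*67 + (⅓)*149 + (⅓)*149²) - 77902) - 133690 = ((-23249/3 + 149/3 + (⅓)*22201) - 77902) - 133690 = ((-23249/3 + 149/3 + 22201/3) - 77902) - 133690 = (-899/3 - 77902) - 133690 = -234605/3 - 133690 = -635675/3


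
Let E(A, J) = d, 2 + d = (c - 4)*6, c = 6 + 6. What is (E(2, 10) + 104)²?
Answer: 22500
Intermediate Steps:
c = 12
d = 46 (d = -2 + (12 - 4)*6 = -2 + 8*6 = -2 + 48 = 46)
E(A, J) = 46
(E(2, 10) + 104)² = (46 + 104)² = 150² = 22500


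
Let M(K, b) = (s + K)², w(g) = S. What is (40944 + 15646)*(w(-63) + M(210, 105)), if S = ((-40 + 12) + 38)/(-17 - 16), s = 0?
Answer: 82354861100/33 ≈ 2.4956e+9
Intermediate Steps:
S = -10/33 (S = (-28 + 38)/(-33) = 10*(-1/33) = -10/33 ≈ -0.30303)
w(g) = -10/33
M(K, b) = K² (M(K, b) = (0 + K)² = K²)
(40944 + 15646)*(w(-63) + M(210, 105)) = (40944 + 15646)*(-10/33 + 210²) = 56590*(-10/33 + 44100) = 56590*(1455290/33) = 82354861100/33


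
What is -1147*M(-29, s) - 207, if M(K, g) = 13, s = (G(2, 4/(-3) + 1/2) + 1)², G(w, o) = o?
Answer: -15118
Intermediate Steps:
s = 1/36 (s = ((4/(-3) + 1/2) + 1)² = ((4*(-⅓) + 1*(½)) + 1)² = ((-4/3 + ½) + 1)² = (-⅚ + 1)² = (⅙)² = 1/36 ≈ 0.027778)
-1147*M(-29, s) - 207 = -1147*13 - 207 = -14911 - 207 = -15118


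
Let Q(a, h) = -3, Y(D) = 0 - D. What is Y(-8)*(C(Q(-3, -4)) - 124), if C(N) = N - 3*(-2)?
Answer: -968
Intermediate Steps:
Y(D) = -D
C(N) = 6 + N (C(N) = N + 6 = 6 + N)
Y(-8)*(C(Q(-3, -4)) - 124) = (-1*(-8))*((6 - 3) - 124) = 8*(3 - 124) = 8*(-121) = -968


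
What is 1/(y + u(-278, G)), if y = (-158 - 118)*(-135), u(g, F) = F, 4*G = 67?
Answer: 4/149107 ≈ 2.6826e-5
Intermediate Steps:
G = 67/4 (G = (1/4)*67 = 67/4 ≈ 16.750)
y = 37260 (y = -276*(-135) = 37260)
1/(y + u(-278, G)) = 1/(37260 + 67/4) = 1/(149107/4) = 4/149107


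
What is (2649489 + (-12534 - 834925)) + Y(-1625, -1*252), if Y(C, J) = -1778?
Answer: 1800252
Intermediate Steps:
(2649489 + (-12534 - 834925)) + Y(-1625, -1*252) = (2649489 + (-12534 - 834925)) - 1778 = (2649489 - 847459) - 1778 = 1802030 - 1778 = 1800252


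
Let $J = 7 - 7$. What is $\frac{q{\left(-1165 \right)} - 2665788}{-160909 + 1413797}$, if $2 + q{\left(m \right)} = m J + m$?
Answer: $- \frac{2666955}{1252888} \approx -2.1286$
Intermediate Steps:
$J = 0$
$q{\left(m \right)} = -2 + m$ ($q{\left(m \right)} = -2 + \left(m 0 + m\right) = -2 + \left(0 + m\right) = -2 + m$)
$\frac{q{\left(-1165 \right)} - 2665788}{-160909 + 1413797} = \frac{\left(-2 - 1165\right) - 2665788}{-160909 + 1413797} = \frac{-1167 - 2665788}{1252888} = \left(-2666955\right) \frac{1}{1252888} = - \frac{2666955}{1252888}$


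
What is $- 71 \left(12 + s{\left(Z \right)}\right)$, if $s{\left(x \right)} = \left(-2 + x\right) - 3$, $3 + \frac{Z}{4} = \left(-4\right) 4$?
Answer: $4899$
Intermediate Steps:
$Z = -76$ ($Z = -12 + 4 \left(\left(-4\right) 4\right) = -12 + 4 \left(-16\right) = -12 - 64 = -76$)
$s{\left(x \right)} = -5 + x$
$- 71 \left(12 + s{\left(Z \right)}\right) = - 71 \left(12 - 81\right) = \left(-71\right) \left(-69\right) = 4899$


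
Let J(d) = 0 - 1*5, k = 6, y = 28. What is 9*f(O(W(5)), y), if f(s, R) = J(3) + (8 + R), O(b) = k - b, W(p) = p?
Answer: 279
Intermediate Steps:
J(d) = -5 (J(d) = 0 - 5 = -5)
O(b) = 6 - b
f(s, R) = 3 + R (f(s, R) = -5 + (8 + R) = 3 + R)
9*f(O(W(5)), y) = 9*(3 + 28) = 9*31 = 279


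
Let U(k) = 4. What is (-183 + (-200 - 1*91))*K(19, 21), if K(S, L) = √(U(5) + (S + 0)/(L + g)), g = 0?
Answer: -158*√2163/7 ≈ -1049.8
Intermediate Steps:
K(S, L) = √(4 + S/L) (K(S, L) = √(4 + (S + 0)/(L + 0)) = √(4 + S/L))
(-183 + (-200 - 1*91))*K(19, 21) = (-183 + (-200 - 1*91))*√(4 + 19/21) = (-183 + (-200 - 91))*√(4 + 19*(1/21)) = (-183 - 291)*√(4 + 19/21) = -158*√2163/7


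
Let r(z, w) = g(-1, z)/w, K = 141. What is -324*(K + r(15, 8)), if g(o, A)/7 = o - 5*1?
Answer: -43983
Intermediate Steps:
g(o, A) = -35 + 7*o (g(o, A) = 7*(o - 5*1) = 7*(o - 5) = 7*(-5 + o) = -35 + 7*o)
r(z, w) = -42/w (r(z, w) = (-35 + 7*(-1))/w = (-35 - 7)/w = -42/w)
-324*(K + r(15, 8)) = -324*(141 - 42/8) = -324*(141 - 42*⅛) = -324*(141 - 21/4) = -324*543/4 = -43983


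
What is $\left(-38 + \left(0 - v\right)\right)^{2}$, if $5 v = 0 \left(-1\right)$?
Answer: $1444$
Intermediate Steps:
$v = 0$ ($v = \frac{0 \left(-1\right)}{5} = \frac{1}{5} \cdot 0 = 0$)
$\left(-38 + \left(0 - v\right)\right)^{2} = \left(-38 + \left(0 - 0\right)\right)^{2} = \left(-38 + \left(0 + 0\right)\right)^{2} = \left(-38 + 0\right)^{2} = \left(-38\right)^{2} = 1444$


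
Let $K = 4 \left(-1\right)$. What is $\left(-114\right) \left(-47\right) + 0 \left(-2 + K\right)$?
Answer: $5358$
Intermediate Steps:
$K = -4$
$\left(-114\right) \left(-47\right) + 0 \left(-2 + K\right) = \left(-114\right) \left(-47\right) + 0 \left(-2 - 4\right) = 5358 + 0 \left(-6\right) = 5358 + 0 = 5358$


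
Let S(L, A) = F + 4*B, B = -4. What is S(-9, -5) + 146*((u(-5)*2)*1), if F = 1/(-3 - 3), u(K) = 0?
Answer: -97/6 ≈ -16.167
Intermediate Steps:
F = -⅙ (F = 1/(-6) = -⅙ ≈ -0.16667)
S(L, A) = -97/6 (S(L, A) = -⅙ + 4*(-4) = -⅙ - 16 = -97/6)
S(-9, -5) + 146*((u(-5)*2)*1) = -97/6 + 146*((0*2)*1) = -97/6 + 146*(0*1) = -97/6 + 146*0 = -97/6 + 0 = -97/6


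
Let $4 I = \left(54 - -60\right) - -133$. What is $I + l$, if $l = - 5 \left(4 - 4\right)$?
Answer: $\frac{247}{4} \approx 61.75$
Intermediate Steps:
$l = 0$ ($l = \left(-5\right) 0 = 0$)
$I = \frac{247}{4}$ ($I = \frac{\left(54 - -60\right) - -133}{4} = \frac{\left(54 + 60\right) + 133}{4} = \frac{114 + 133}{4} = \frac{1}{4} \cdot 247 = \frac{247}{4} \approx 61.75$)
$I + l = \frac{247}{4} + 0 = \frac{247}{4}$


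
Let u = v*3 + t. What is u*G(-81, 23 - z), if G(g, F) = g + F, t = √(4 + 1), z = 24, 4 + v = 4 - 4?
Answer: 984 - 82*√5 ≈ 800.64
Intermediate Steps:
v = -4 (v = -4 + (4 - 4) = -4 + 0 = -4)
t = √5 ≈ 2.2361
G(g, F) = F + g
u = -12 + √5 (u = -4*3 + √5 = -12 + √5 ≈ -9.7639)
u*G(-81, 23 - z) = (-12 + √5)*((23 - 1*24) - 81) = (-12 + √5)*((23 - 24) - 81) = (-12 + √5)*(-1 - 81) = (-12 + √5)*(-82) = 984 - 82*√5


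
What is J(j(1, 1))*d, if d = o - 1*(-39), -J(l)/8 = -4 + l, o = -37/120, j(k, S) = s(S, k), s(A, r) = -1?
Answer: 4643/3 ≈ 1547.7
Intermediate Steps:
j(k, S) = -1
o = -37/120 (o = -37*1/120 = -37/120 ≈ -0.30833)
J(l) = 32 - 8*l (J(l) = -8*(-4 + l) = 32 - 8*l)
d = 4643/120 (d = -37/120 - 1*(-39) = -37/120 + 39 = 4643/120 ≈ 38.692)
J(j(1, 1))*d = (32 - 8*(-1))*(4643/120) = (32 + 8)*(4643/120) = 40*(4643/120) = 4643/3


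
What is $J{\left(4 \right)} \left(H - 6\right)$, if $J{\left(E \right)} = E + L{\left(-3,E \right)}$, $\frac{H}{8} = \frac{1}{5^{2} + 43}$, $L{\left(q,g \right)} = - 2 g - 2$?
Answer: $\frac{600}{17} \approx 35.294$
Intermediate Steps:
$L{\left(q,g \right)} = -2 - 2 g$
$H = \frac{2}{17}$ ($H = \frac{8}{5^{2} + 43} = \frac{8}{25 + 43} = \frac{8}{68} = 8 \cdot \frac{1}{68} = \frac{2}{17} \approx 0.11765$)
$J{\left(E \right)} = -2 - E$ ($J{\left(E \right)} = E - \left(2 + 2 E\right) = -2 - E$)
$J{\left(4 \right)} \left(H - 6\right) = \left(-2 - 4\right) \left(\frac{2}{17} - 6\right) = \left(-2 - 4\right) \left(- \frac{100}{17}\right) = \left(-6\right) \left(- \frac{100}{17}\right) = \frac{600}{17}$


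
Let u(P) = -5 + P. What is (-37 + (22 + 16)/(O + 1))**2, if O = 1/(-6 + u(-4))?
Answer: 676/49 ≈ 13.796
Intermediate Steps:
O = -1/15 (O = 1/(-6 + (-5 - 4)) = 1/(-6 - 9) = 1/(-15) = -1/15 ≈ -0.066667)
(-37 + (22 + 16)/(O + 1))**2 = (-37 + (22 + 16)/(-1/15 + 1))**2 = (-37 + 38/(14/15))**2 = (-37 + 38*(15/14))**2 = (-37 + 285/7)**2 = (26/7)**2 = 676/49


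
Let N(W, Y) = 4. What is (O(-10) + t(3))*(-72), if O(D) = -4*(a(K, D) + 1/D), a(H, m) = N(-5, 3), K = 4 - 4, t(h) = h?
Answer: 4536/5 ≈ 907.20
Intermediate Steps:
K = 0
a(H, m) = 4
O(D) = -16 - 4/D (O(D) = -4*(4 + 1/D) = -16 - 4/D)
(O(-10) + t(3))*(-72) = ((-16 - 4/(-10)) + 3)*(-72) = ((-16 - 4*(-⅒)) + 3)*(-72) = ((-16 + ⅖) + 3)*(-72) = (-78/5 + 3)*(-72) = -63/5*(-72) = 4536/5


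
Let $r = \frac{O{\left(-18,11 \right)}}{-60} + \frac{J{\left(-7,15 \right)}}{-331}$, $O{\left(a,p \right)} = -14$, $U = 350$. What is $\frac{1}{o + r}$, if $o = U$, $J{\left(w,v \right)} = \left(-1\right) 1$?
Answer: $\frac{9930}{3477847} \approx 0.0028552$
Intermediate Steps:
$J{\left(w,v \right)} = -1$
$o = 350$
$r = \frac{2347}{9930}$ ($r = - \frac{14}{-60} - \frac{1}{-331} = \left(-14\right) \left(- \frac{1}{60}\right) - - \frac{1}{331} = \frac{7}{30} + \frac{1}{331} = \frac{2347}{9930} \approx 0.23635$)
$\frac{1}{o + r} = \frac{1}{350 + \frac{2347}{9930}} = \frac{1}{\frac{3477847}{9930}} = \frac{9930}{3477847}$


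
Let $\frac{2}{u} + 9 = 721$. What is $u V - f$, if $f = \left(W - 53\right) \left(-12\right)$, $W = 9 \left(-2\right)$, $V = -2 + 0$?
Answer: $- \frac{151657}{178} \approx -852.01$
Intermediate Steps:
$u = \frac{1}{356}$ ($u = \frac{2}{-9 + 721} = \frac{2}{712} = 2 \cdot \frac{1}{712} = \frac{1}{356} \approx 0.002809$)
$V = -2$
$W = -18$
$f = 852$ ($f = \left(-18 - 53\right) \left(-12\right) = \left(-71\right) \left(-12\right) = 852$)
$u V - f = \frac{1}{356} \left(-2\right) - 852 = - \frac{1}{178} - 852 = - \frac{151657}{178}$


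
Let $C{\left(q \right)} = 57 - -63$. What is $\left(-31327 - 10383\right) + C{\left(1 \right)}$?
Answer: $-41590$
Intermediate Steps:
$C{\left(q \right)} = 120$ ($C{\left(q \right)} = 57 + 63 = 120$)
$\left(-31327 - 10383\right) + C{\left(1 \right)} = \left(-31327 - 10383\right) + 120 = -41710 + 120 = -41590$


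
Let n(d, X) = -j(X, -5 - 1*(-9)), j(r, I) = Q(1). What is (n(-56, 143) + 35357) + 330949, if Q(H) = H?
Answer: 366305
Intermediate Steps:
j(r, I) = 1
n(d, X) = -1 (n(d, X) = -1*1 = -1)
(n(-56, 143) + 35357) + 330949 = (-1 + 35357) + 330949 = 35356 + 330949 = 366305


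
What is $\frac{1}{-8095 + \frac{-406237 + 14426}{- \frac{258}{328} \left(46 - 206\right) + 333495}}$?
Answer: $- \frac{1954065}{15820451068} \approx -0.00012352$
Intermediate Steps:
$\frac{1}{-8095 + \frac{-406237 + 14426}{- \frac{258}{328} \left(46 - 206\right) + 333495}} = \frac{1}{-8095 - \frac{391811}{\left(-258\right) \frac{1}{328} \left(-160\right) + 333495}} = \frac{1}{-8095 - \frac{391811}{\left(- \frac{129}{164}\right) \left(-160\right) + 333495}} = \frac{1}{-8095 - \frac{391811}{\frac{5160}{41} + 333495}} = \frac{1}{-8095 - \frac{391811}{\frac{13678455}{41}}} = \frac{1}{-8095 - \frac{2294893}{1954065}} = \frac{1}{- \frac{15820451068}{1954065}} = - \frac{1954065}{15820451068}$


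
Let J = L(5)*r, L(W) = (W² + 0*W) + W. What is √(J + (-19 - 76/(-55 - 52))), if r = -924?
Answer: I*√317575679/107 ≈ 166.55*I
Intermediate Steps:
L(W) = W + W² (L(W) = (W² + 0) + W = W² + W = W + W²)
J = -27720 (J = (5*(1 + 5))*(-924) = (5*6)*(-924) = 30*(-924) = -27720)
√(J + (-19 - 76/(-55 - 52))) = √(-27720 + (-19 - 76/(-55 - 52))) = √(-27720 + (-19 - 76/(-107))) = √(-27720 + (-19 - 76*(-1/107))) = √(-27720 + (-19 + 76/107)) = √(-27720 - 1957/107) = √(-2967997/107) = I*√317575679/107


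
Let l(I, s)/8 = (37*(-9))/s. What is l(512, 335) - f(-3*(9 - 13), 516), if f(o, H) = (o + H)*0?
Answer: -2664/335 ≈ -7.9522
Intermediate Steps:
l(I, s) = -2664/s (l(I, s) = 8*((37*(-9))/s) = 8*(-333/s) = -2664/s)
f(o, H) = 0 (f(o, H) = (H + o)*0 = 0)
l(512, 335) - f(-3*(9 - 13), 516) = -2664/335 - 1*0 = -2664*1/335 + 0 = -2664/335 + 0 = -2664/335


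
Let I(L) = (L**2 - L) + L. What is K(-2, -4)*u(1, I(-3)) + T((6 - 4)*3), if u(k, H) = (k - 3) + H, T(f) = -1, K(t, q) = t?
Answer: -15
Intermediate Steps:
I(L) = L**2
u(k, H) = -3 + H + k (u(k, H) = (-3 + k) + H = -3 + H + k)
K(-2, -4)*u(1, I(-3)) + T((6 - 4)*3) = -2*(-3 + (-3)**2 + 1) - 1 = -2*(-3 + 9 + 1) - 1 = -2*7 - 1 = -14 - 1 = -15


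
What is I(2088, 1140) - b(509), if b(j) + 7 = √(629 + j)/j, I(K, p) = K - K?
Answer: 7 - √1138/509 ≈ 6.9337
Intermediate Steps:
I(K, p) = 0
b(j) = -7 + √(629 + j)/j
I(2088, 1140) - b(509) = 0 - (-7 + √(629 + 509)/509) = 0 - (-7 + √1138/509) = 0 + (7 - √1138/509) = 7 - √1138/509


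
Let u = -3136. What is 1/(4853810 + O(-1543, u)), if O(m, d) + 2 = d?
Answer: 1/4850672 ≈ 2.0616e-7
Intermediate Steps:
O(m, d) = -2 + d
1/(4853810 + O(-1543, u)) = 1/(4853810 + (-2 - 3136)) = 1/(4853810 - 3138) = 1/4850672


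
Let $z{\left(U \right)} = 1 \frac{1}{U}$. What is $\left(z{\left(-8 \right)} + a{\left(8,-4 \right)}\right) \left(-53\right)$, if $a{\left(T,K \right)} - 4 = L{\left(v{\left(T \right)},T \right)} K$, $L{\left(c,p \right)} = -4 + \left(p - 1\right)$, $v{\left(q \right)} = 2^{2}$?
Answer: $\frac{3445}{8} \approx 430.63$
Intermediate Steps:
$v{\left(q \right)} = 4$
$L{\left(c,p \right)} = -5 + p$ ($L{\left(c,p \right)} = -4 + \left(-1 + p\right) = -5 + p$)
$a{\left(T,K \right)} = 4 + K \left(-5 + T\right)$ ($a{\left(T,K \right)} = 4 + \left(-5 + T\right) K = 4 + K \left(-5 + T\right)$)
$z{\left(U \right)} = \frac{1}{U}$
$\left(z{\left(-8 \right)} + a{\left(8,-4 \right)}\right) \left(-53\right) = \left(\frac{1}{-8} + \left(4 - 4 \left(-5 + 8\right)\right)\right) \left(-53\right) = \left(- \frac{1}{8} + \left(4 - 12\right)\right) \left(-53\right) = \left(- \frac{1}{8} - 8\right) \left(-53\right) = \left(- \frac{65}{8}\right) \left(-53\right) = \frac{3445}{8}$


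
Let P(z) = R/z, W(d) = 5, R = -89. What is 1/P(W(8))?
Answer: -5/89 ≈ -0.056180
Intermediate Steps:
P(z) = -89/z
1/P(W(8)) = 1/(-89/5) = -5/89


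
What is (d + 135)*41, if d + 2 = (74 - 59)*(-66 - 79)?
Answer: -83722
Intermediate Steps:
d = -2177 (d = -2 + (74 - 59)*(-66 - 79) = -2 + 15*(-145) = -2 - 2175 = -2177)
(d + 135)*41 = (-2177 + 135)*41 = -2042*41 = -83722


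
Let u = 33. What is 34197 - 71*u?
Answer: 31854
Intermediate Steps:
34197 - 71*u = 34197 - 71*33 = 34197 - 2343 = 31854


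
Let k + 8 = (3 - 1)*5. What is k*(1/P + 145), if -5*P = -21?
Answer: 6100/21 ≈ 290.48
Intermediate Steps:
P = 21/5 (P = -1/5*(-21) = 21/5 ≈ 4.2000)
k = 2 (k = -8 + (3 - 1)*5 = -8 + 2*5 = -8 + 10 = 2)
k*(1/P + 145) = 2*(1/(21/5) + 145) = 2*(5/21 + 145) = 2*(3050/21) = 6100/21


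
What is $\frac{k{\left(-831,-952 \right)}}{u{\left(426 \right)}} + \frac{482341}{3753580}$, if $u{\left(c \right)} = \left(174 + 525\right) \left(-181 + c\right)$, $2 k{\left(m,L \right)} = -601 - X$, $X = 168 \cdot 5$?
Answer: $\frac{15979770713}{128563868580} \approx 0.12429$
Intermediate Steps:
$X = 840$
$k{\left(m,L \right)} = - \frac{1441}{2}$ ($k{\left(m,L \right)} = \frac{-601 - 840}{2} = \frac{1}{2} \left(-1441\right) = - \frac{1441}{2}$)
$u{\left(c \right)} = -126519 + 699 c$ ($u{\left(c \right)} = 699 \left(-181 + c\right) = -126519 + 699 c$)
$\frac{k{\left(-831,-952 \right)}}{u{\left(426 \right)}} + \frac{482341}{3753580} = - \frac{1441}{2 \left(-126519 + 699 \cdot 426\right)} + \frac{482341}{3753580} = - \frac{1441}{2 \left(-126519 + 297774\right)} + 482341 \cdot \frac{1}{3753580} = - \frac{1441}{2 \cdot 171255} + \frac{482341}{3753580} = \left(- \frac{1441}{2}\right) \frac{1}{171255} + \frac{482341}{3753580} = - \frac{1441}{342510} + \frac{482341}{3753580} = \frac{15979770713}{128563868580}$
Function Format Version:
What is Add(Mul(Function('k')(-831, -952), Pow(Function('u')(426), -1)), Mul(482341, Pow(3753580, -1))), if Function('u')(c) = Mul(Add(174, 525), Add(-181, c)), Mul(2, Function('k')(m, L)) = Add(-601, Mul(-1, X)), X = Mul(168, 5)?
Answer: Rational(15979770713, 128563868580) ≈ 0.12429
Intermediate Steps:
X = 840
Function('k')(m, L) = Rational(-1441, 2) (Function('k')(m, L) = Mul(Rational(1, 2), Add(-601, Mul(-1, 840))) = Mul(Rational(1, 2), Add(-601, -840)) = Mul(Rational(1, 2), -1441) = Rational(-1441, 2))
Function('u')(c) = Add(-126519, Mul(699, c)) (Function('u')(c) = Mul(699, Add(-181, c)) = Add(-126519, Mul(699, c)))
Add(Mul(Function('k')(-831, -952), Pow(Function('u')(426), -1)), Mul(482341, Pow(3753580, -1))) = Add(Mul(Rational(-1441, 2), Pow(Add(-126519, Mul(699, 426)), -1)), Mul(482341, Pow(3753580, -1))) = Add(Mul(Rational(-1441, 2), Pow(Add(-126519, 297774), -1)), Mul(482341, Rational(1, 3753580))) = Add(Mul(Rational(-1441, 2), Pow(171255, -1)), Rational(482341, 3753580)) = Add(Mul(Rational(-1441, 2), Rational(1, 171255)), Rational(482341, 3753580)) = Add(Rational(-1441, 342510), Rational(482341, 3753580)) = Rational(15979770713, 128563868580)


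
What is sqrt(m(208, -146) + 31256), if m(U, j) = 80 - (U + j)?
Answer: sqrt(31274) ≈ 176.84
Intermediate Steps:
m(U, j) = 80 - U - j (m(U, j) = 80 + (-U - j) = 80 - U - j)
sqrt(m(208, -146) + 31256) = sqrt((80 - 1*208 - 1*(-146)) + 31256) = sqrt((80 - 208 + 146) + 31256) = sqrt(18 + 31256) = sqrt(31274)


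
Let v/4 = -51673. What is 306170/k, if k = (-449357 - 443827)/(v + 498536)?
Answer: -11169234685/111648 ≈ -1.0004e+5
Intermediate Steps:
v = -206692 (v = 4*(-51673) = -206692)
k = -223296/72961 (k = (-449357 - 443827)/(-206692 + 498536) = -893184/291844 = -893184*1/291844 = -223296/72961 ≈ -3.0605)
306170/k = 306170/(-223296/72961) = 306170*(-72961/223296) = -11169234685/111648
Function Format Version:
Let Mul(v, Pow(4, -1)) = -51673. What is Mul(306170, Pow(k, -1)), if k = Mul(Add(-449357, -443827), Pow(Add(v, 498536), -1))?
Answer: Rational(-11169234685, 111648) ≈ -1.0004e+5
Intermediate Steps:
v = -206692 (v = Mul(4, -51673) = -206692)
k = Rational(-223296, 72961) (k = Mul(Add(-449357, -443827), Pow(Add(-206692, 498536), -1)) = Mul(-893184, Pow(291844, -1)) = Mul(-893184, Rational(1, 291844)) = Rational(-223296, 72961) ≈ -3.0605)
Mul(306170, Pow(k, -1)) = Mul(306170, Pow(Rational(-223296, 72961), -1)) = Mul(306170, Rational(-72961, 223296)) = Rational(-11169234685, 111648)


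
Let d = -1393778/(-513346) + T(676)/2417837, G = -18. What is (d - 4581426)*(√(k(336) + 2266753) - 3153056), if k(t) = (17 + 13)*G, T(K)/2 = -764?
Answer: 8964773243517643522439712/620593476301 - 2843201403183972477*√2266213/620593476301 ≈ 1.4439e+13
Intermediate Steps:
T(K) = -1528 (T(K) = 2*(-764) = -1528)
k(t) = -540 (k(t) = (17 + 13)*(-18) = 30*(-18) = -540)
d = 1684571812749/620593476301 (d = -1393778/(-513346) - 1528/2417837 = -1393778*(-1/513346) - 1528*1/2417837 = 696889/256673 - 1528/2417837 = 1684571812749/620593476301 ≈ 2.7145)
(d - 4581426)*(√(k(336) + 2266753) - 3153056) = (1684571812749/620593476301 - 4581426)*(√(-540 + 2266753) - 3153056) = -2843201403183972477*(√2266213 - 3153056)/620593476301 = -2843201403183972477*(-3153056 + √2266213)/620593476301 = 8964773243517643522439712/620593476301 - 2843201403183972477*√2266213/620593476301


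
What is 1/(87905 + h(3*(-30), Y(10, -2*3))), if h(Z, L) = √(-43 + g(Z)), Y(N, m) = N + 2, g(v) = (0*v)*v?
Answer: 87905/7727289068 - I*√43/7727289068 ≈ 1.1376e-5 - 8.4861e-10*I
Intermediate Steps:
g(v) = 0 (g(v) = 0*v = 0)
Y(N, m) = 2 + N
h(Z, L) = I*√43 (h(Z, L) = √(-43 + 0) = √(-43) = I*√43)
1/(87905 + h(3*(-30), Y(10, -2*3))) = 1/(87905 + I*√43)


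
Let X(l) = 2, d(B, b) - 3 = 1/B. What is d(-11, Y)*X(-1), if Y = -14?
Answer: 64/11 ≈ 5.8182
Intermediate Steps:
d(B, b) = 3 + 1/B
d(-11, Y)*X(-1) = (3 + 1/(-11))*2 = (3 - 1/11)*2 = (32/11)*2 = 64/11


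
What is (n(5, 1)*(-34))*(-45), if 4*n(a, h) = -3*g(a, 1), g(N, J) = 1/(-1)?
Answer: 2295/2 ≈ 1147.5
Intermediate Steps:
g(N, J) = -1
n(a, h) = ¾ (n(a, h) = (-3*(-1))/4 = (¼)*3 = ¾)
(n(5, 1)*(-34))*(-45) = ((¾)*(-34))*(-45) = -51/2*(-45) = 2295/2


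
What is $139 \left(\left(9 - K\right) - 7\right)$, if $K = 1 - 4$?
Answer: $695$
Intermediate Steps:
$K = -3$ ($K = 1 - 4 = -3$)
$139 \left(\left(9 - K\right) - 7\right) = 139 \left(\left(9 - -3\right) - 7\right) = 139 \left(\left(9 + 3\right) - 7\right) = 139 \left(12 - 7\right) = 139 \cdot 5 = 695$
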